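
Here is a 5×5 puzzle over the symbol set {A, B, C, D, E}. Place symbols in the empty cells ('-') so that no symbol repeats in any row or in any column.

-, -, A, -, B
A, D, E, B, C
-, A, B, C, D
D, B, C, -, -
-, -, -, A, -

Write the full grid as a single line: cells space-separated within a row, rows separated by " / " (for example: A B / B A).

C E A D B / A D E B C / E A B C D / D B C E A / B C D A E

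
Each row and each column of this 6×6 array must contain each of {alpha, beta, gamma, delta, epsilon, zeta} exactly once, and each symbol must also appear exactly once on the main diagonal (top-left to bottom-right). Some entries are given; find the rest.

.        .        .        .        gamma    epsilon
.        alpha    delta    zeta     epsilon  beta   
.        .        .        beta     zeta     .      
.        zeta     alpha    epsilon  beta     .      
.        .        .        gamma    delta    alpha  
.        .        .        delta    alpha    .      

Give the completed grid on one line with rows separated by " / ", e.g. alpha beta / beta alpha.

beta delta zeta alpha gamma epsilon / gamma alpha delta zeta epsilon beta / alpha epsilon gamma beta zeta delta / delta zeta alpha epsilon beta gamma / zeta beta epsilon gamma delta alpha / epsilon gamma beta delta alpha zeta

At row 1, column 4: row 1 has {gamma,epsilon}; column 4 has {beta,gamma,delta,epsilon,zeta}; that leaves alpha.
At row 2, column 1: row 2 has {alpha,beta,delta,epsilon,zeta}; column 1 is empty so far; that leaves gamma.
At row 3, column 3: row 3 has {beta,zeta}; column 3 has {alpha,delta}; the diagonal has {alpha,delta,epsilon}; that leaves gamma.
At row 3, column 6: row 3 has {beta,gamma,zeta}; column 6 has {alpha,beta,epsilon}; that leaves delta.
At row 4, column 1: row 4 has {alpha,beta,epsilon,zeta}; column 1 has {gamma}; that leaves delta.
At row 4, column 6: row 4 has {alpha,beta,delta,epsilon,zeta}; column 6 has {alpha,beta,delta,epsilon}; that leaves gamma.
At row 6, column 6: row 6 has {alpha,delta}; column 6 has {alpha,beta,gamma,delta,epsilon}; the diagonal has {alpha,gamma,delta,epsilon}; that leaves zeta.
At row 1, column 1: row 1 has {alpha,gamma,epsilon}; column 1 has {gamma,delta}; the diagonal has {alpha,gamma,delta,epsilon,zeta}; that leaves beta.
At row 1, column 2: row 1 has {alpha,beta,gamma,epsilon}; column 2 has {alpha,zeta}; that leaves delta.
At row 1, column 3: row 1 has {alpha,beta,gamma,delta,epsilon}; column 3 has {alpha,gamma,delta}; that leaves zeta.
At row 3, column 2: row 3 has {beta,gamma,delta,zeta}; column 2 has {alpha,delta,zeta}; that leaves epsilon.
At row 5, column 2: row 5 has {alpha,gamma,delta}; column 2 has {alpha,delta,epsilon,zeta}; that leaves beta.
At row 5, column 3: row 5 has {alpha,beta,gamma,delta}; column 3 has {alpha,gamma,delta,zeta}; that leaves epsilon.
At row 6, column 1: row 6 has {alpha,delta,zeta}; column 1 has {beta,gamma,delta}; that leaves epsilon.
At row 6, column 2: row 6 has {alpha,delta,epsilon,zeta}; column 2 has {alpha,beta,delta,epsilon,zeta}; that leaves gamma.
At row 6, column 3: row 6 has {alpha,gamma,delta,epsilon,zeta}; column 3 has {alpha,gamma,delta,epsilon,zeta}; that leaves beta.
At row 3, column 1: row 3 has {beta,gamma,delta,epsilon,zeta}; column 1 has {beta,gamma,delta,epsilon}; that leaves alpha.
At row 5, column 1: row 5 has {alpha,beta,gamma,delta,epsilon}; column 1 has {alpha,beta,gamma,delta,epsilon}; that leaves zeta.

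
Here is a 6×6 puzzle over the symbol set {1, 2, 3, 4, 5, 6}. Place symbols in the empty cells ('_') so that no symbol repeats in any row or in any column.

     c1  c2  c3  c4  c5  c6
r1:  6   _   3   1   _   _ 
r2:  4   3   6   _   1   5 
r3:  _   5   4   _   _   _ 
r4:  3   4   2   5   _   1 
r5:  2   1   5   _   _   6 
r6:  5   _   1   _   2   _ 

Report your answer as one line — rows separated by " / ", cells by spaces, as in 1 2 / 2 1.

Cell (r1,c2): row 1 has {1,3,6}; column 2 has {1,3,4,5} → 2.
Cell (r1,c6): row 1 has {1,2,3,6}; column 6 has {1,5,6} → 4.
Cell (r2,c4): row 2 has {1,3,4,5,6}; column 4 has {1,5} → 2.
Cell (r3,c1): row 3 has {4,5}; column 1 has {2,3,4,5,6} → 1.
Cell (r4,c5): row 4 has {1,2,3,4,5}; column 5 has {1,2} → 6.
Cell (r6,c2): row 6 has {1,2,5}; column 2 has {1,2,3,4,5} → 6.
Cell (r6,c6): row 6 has {1,2,5,6}; column 6 has {1,4,5,6} → 3.
Cell (r1,c5): row 1 has {1,2,3,4,6}; column 5 has {1,2,6} → 5.
Cell (r3,c5): row 3 has {1,4,5}; column 5 has {1,2,5,6} → 3.
Cell (r3,c6): row 3 has {1,3,4,5}; column 6 has {1,3,4,5,6} → 2.
Cell (r5,c5): row 5 has {1,2,5,6}; column 5 has {1,2,3,5,6} → 4.
Cell (r6,c4): row 6 has {1,2,3,5,6}; column 4 has {1,2,5} → 4.
Cell (r3,c4): row 3 has {1,2,3,4,5}; column 4 has {1,2,4,5} → 6.
Cell (r5,c4): row 5 has {1,2,4,5,6}; column 4 has {1,2,4,5,6} → 3.

6 2 3 1 5 4 / 4 3 6 2 1 5 / 1 5 4 6 3 2 / 3 4 2 5 6 1 / 2 1 5 3 4 6 / 5 6 1 4 2 3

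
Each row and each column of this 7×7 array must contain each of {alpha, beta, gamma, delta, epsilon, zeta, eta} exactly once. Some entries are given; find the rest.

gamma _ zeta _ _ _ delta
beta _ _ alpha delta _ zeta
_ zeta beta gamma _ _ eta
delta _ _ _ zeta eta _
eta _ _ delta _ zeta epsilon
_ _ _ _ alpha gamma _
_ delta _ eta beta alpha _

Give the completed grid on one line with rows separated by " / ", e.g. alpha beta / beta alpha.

gamma alpha zeta epsilon eta beta delta / beta gamma eta alpha delta epsilon zeta / alpha zeta beta gamma epsilon delta eta / delta epsilon gamma beta zeta eta alpha / eta beta alpha delta gamma zeta epsilon / epsilon eta delta zeta alpha gamma beta / zeta delta epsilon eta beta alpha gamma

(r2,c6) = epsilon
(r3,c5) = epsilon
(r3,c6) = delta
(r5,c5) = gamma
(r6,c7) = beta
(r7,c7) = gamma
(r1,c5) = eta
(r1,c6) = beta
(r3,c1) = alpha
(r4,c7) = alpha
(r5,c3) = alpha
(r7,c3) = epsilon
(r1,c4) = epsilon
(r4,c3) = gamma
(r4,c4) = beta
(r5,c2) = beta
(r6,c4) = zeta
(r7,c1) = zeta
(r1,c2) = alpha
(r2,c3) = eta
(r4,c2) = epsilon
(r6,c1) = epsilon
(r6,c2) = eta
(r6,c3) = delta
(r2,c2) = gamma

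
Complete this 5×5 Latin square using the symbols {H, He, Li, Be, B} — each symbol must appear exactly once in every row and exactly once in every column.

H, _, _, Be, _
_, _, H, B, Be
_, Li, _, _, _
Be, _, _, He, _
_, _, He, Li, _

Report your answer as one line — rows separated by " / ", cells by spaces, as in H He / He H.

Cell (r2,c2): row 2 has {H,Be,B}; column 2 has {Li} → He.
Cell (r3,c4): row 3 has {Li}; column 4 has {He,Li,Be,B} → H.
Cell (r5,c1): row 5 has {He,Li}; column 1 has {H,Be} → B.
Cell (r5,c5): row 5 has {He,Li,B}; column 5 has {Be} → H.
Cell (r1,c2): row 1 has {H,Be}; column 2 has {He,Li} → B.
Cell (r1,c3): row 1 has {H,Be,B}; column 3 has {H,He} → Li.
Cell (r1,c5): row 1 has {H,Li,Be,B}; column 5 has {H,Be} → He.
Cell (r2,c1): row 2 has {H,He,Be,B}; column 1 has {H,Be,B} → Li.
Cell (r3,c1): row 3 has {H,Li}; column 1 has {H,Li,Be,B} → He.
Cell (r3,c5): row 3 has {H,He,Li}; column 5 has {H,He,Be} → B.
Cell (r4,c2): row 4 has {He,Be}; column 2 has {He,Li,B} → H.
Cell (r4,c3): row 4 has {H,He,Be}; column 3 has {H,He,Li} → B.
Cell (r4,c5): row 4 has {H,He,Be,B}; column 5 has {H,He,Be,B} → Li.
Cell (r5,c2): row 5 has {H,He,Li,B}; column 2 has {H,He,Li,B} → Be.
Cell (r3,c3): row 3 has {H,He,Li,B}; column 3 has {H,He,Li,B} → Be.

H B Li Be He / Li He H B Be / He Li Be H B / Be H B He Li / B Be He Li H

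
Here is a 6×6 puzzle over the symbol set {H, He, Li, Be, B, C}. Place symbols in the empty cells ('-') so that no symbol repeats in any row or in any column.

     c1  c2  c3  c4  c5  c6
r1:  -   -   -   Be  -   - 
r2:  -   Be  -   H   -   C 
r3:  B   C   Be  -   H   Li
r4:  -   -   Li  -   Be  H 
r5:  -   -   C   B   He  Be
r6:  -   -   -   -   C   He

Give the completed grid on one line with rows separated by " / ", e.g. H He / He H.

C He H Be Li B / Li Be He H B C / B C Be He H Li / He B Li C Be H / H Li C B He Be / Be H B Li C He

(r1,c6) = B
(r3,c4) = He
(r4,c4) = C
(r6,c4) = Li
(r1,c5) = Li
(r2,c5) = B
(r4,c1) = He
(r4,c2) = B
(r6,c2) = H
(r6,c3) = B
(r1,c2) = He
(r1,c3) = H
(r2,c1) = Li
(r2,c3) = He
(r5,c1) = H
(r5,c2) = Li
(r6,c1) = Be
(r1,c1) = C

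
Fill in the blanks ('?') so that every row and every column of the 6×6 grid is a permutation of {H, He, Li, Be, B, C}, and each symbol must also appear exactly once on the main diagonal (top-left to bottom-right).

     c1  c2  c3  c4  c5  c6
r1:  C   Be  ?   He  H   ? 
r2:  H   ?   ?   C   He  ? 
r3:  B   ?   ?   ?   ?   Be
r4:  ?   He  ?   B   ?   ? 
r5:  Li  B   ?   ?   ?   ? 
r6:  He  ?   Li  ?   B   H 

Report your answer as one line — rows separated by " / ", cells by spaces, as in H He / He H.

C Be B He H Li / H Li Be C He B / B H He Li C Be / Be He H B Li C / Li B C H Be He / He C Li Be B H

Cell (r1,c3): row 1 has {H,He,Be,C}; column 3 has {Li} → B.
Cell (r1,c6): row 1 has {H,He,Be,B,C}; column 6 has {H,Be} → Li.
Cell (r2,c2): row 2 has {H,He,C}; column 2 has {He,Be,B}; the diagonal has {H,B,C} → Li.
Cell (r2,c3): row 2 has {H,He,Li,C}; column 3 has {Li,B} → Be.
Cell (r2,c6): row 2 has {H,He,Li,Be,C}; column 6 has {H,Li,Be} → B.
Cell (r3,c3): row 3 has {Be,B}; column 3 has {Li,Be,B}; the diagonal has {H,Li,B,C} → He.
Cell (r4,c1): row 4 has {He,B}; column 1 has {H,He,Li,B,C} → Be.
Cell (r4,c6): row 4 has {He,Be,B}; column 6 has {H,Li,Be,B} → C.
Cell (r5,c5): row 5 has {Li,B}; column 5 has {H,He,B}; the diagonal has {H,He,Li,B,C} → Be.
Cell (r5,c6): row 5 has {Li,Be,B}; column 6 has {H,Li,Be,B,C} → He.
Cell (r6,c2): row 6 has {H,He,Li,B}; column 2 has {He,Li,Be,B} → C.
Cell (r6,c4): row 6 has {H,He,Li,B,C}; column 4 has {He,B,C} → Be.
Cell (r3,c2): row 3 has {He,Be,B}; column 2 has {He,Li,Be,B,C} → H.
Cell (r3,c4): row 3 has {H,He,Be,B}; column 4 has {He,Be,B,C} → Li.
Cell (r3,c5): row 3 has {H,He,Li,Be,B}; column 5 has {H,He,Be,B} → C.
Cell (r4,c3): row 4 has {He,Be,B,C}; column 3 has {He,Li,Be,B} → H.
Cell (r4,c5): row 4 has {H,He,Be,B,C}; column 5 has {H,He,Be,B,C} → Li.
Cell (r5,c3): row 5 has {He,Li,Be,B}; column 3 has {H,He,Li,Be,B} → C.
Cell (r5,c4): row 5 has {He,Li,Be,B,C}; column 4 has {He,Li,Be,B,C} → H.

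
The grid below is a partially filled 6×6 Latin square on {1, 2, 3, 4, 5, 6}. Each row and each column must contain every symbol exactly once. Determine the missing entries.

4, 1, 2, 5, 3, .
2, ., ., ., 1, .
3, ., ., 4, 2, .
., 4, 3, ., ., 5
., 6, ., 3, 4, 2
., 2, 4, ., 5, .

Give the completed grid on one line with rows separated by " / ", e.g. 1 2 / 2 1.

(r1,c6) = 6
(r2,c4) = 6
(r3,c2) = 5
(r3,c6) = 1
(r4,c5) = 6
(r6,c4) = 1
(r6,c6) = 3
(r2,c2) = 3
(r2,c3) = 5
(r2,c6) = 4
(r3,c3) = 6
(r4,c1) = 1
(r4,c4) = 2
(r5,c1) = 5
(r5,c3) = 1
(r6,c1) = 6

4 1 2 5 3 6 / 2 3 5 6 1 4 / 3 5 6 4 2 1 / 1 4 3 2 6 5 / 5 6 1 3 4 2 / 6 2 4 1 5 3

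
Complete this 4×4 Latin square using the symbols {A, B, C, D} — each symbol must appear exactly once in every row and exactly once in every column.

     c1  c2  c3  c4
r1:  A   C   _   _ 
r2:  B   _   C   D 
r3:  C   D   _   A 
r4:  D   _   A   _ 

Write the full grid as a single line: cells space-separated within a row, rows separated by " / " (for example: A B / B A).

A C D B / B A C D / C D B A / D B A C

(r1,c4): row 1 has {A,C}; column 4 has {A,D}, so it must be B.
(r2,c2): row 2 has {B,C,D}; column 2 has {C,D}, so it must be A.
(r3,c3): row 3 has {A,C,D}; column 3 has {A,C}, so it must be B.
(r4,c2): row 4 has {A,D}; column 2 has {A,C,D}, so it must be B.
(r4,c4): row 4 has {A,B,D}; column 4 has {A,B,D}, so it must be C.
(r1,c3): row 1 has {A,B,C}; column 3 has {A,B,C}, so it must be D.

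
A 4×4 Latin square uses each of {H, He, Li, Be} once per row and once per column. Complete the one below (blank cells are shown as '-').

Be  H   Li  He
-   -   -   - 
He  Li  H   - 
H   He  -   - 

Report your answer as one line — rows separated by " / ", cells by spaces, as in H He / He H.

Be H Li He / Li Be He H / He Li H Be / H He Be Li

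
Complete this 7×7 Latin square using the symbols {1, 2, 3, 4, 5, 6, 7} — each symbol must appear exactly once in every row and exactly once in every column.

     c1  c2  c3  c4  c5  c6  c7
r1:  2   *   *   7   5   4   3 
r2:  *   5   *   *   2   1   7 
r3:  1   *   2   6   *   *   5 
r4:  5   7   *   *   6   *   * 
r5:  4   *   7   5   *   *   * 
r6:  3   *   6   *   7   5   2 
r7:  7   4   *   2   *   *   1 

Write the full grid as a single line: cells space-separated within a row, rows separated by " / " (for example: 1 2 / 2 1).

At row 1, column 3: row 1 has {2,3,4,5,7}; column 3 has {2,6,7}; that leaves 1.
At row 2, column 1: row 2 has {1,2,5,7}; column 1 has {1,2,3,4,5,7}; that leaves 6.
At row 3, column 2: row 3 has {1,2,5,6}; column 2 has {4,5,7}; that leaves 3.
At row 3, column 5: row 3 has {1,2,3,5,6}; column 5 has {2,5,6,7}; that leaves 4.
At row 3, column 6: row 3 has {1,2,3,4,5,6}; column 6 has {1,4,5}; that leaves 7.
At row 4, column 7: row 4 has {5,6,7}; column 7 has {1,2,3,5,7}; that leaves 4.
At row 5, column 7: row 5 has {4,5,7}; column 7 has {1,2,3,4,5,7}; that leaves 6.
At row 6, column 2: row 6 has {2,3,5,6,7}; column 2 has {3,4,5,7}; that leaves 1.
At row 6, column 4: row 6 has {1,2,3,5,6,7}; column 4 has {2,5,6,7}; that leaves 4.
At row 7, column 5: row 7 has {1,2,4,7}; column 5 has {2,4,5,6,7}; that leaves 3.
At row 7, column 6: row 7 has {1,2,3,4,7}; column 6 has {1,4,5,7}; that leaves 6.
At row 1, column 2: row 1 has {1,2,3,4,5,7}; column 2 has {1,3,4,5,7}; that leaves 6.
At row 2, column 4: row 2 has {1,2,5,6,7}; column 4 has {2,4,5,6,7}; that leaves 3.
At row 4, column 3: row 4 has {4,5,6,7}; column 3 has {1,2,6,7}; that leaves 3.
At row 4, column 4: row 4 has {3,4,5,6,7}; column 4 has {2,3,4,5,6,7}; that leaves 1.
At row 4, column 6: row 4 has {1,3,4,5,6,7}; column 6 has {1,4,5,6,7}; that leaves 2.
At row 5, column 2: row 5 has {4,5,6,7}; column 2 has {1,3,4,5,6,7}; that leaves 2.
At row 5, column 5: row 5 has {2,4,5,6,7}; column 5 has {2,3,4,5,6,7}; that leaves 1.
At row 5, column 6: row 5 has {1,2,4,5,6,7}; column 6 has {1,2,4,5,6,7}; that leaves 3.
At row 7, column 3: row 7 has {1,2,3,4,6,7}; column 3 has {1,2,3,6,7}; that leaves 5.
At row 2, column 3: row 2 has {1,2,3,5,6,7}; column 3 has {1,2,3,5,6,7}; that leaves 4.

2 6 1 7 5 4 3 / 6 5 4 3 2 1 7 / 1 3 2 6 4 7 5 / 5 7 3 1 6 2 4 / 4 2 7 5 1 3 6 / 3 1 6 4 7 5 2 / 7 4 5 2 3 6 1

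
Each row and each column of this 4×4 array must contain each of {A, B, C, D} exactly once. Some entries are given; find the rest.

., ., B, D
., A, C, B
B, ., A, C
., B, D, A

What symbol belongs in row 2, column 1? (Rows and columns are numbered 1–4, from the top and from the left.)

D

(r1,c2) = C
(r2,c1) = D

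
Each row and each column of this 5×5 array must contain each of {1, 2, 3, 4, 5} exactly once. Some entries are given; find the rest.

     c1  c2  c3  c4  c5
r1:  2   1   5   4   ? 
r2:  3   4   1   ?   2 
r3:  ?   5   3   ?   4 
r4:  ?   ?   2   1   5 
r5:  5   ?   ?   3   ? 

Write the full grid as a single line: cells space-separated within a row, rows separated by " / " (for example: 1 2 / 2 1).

Cell (r1,c5): row 1 has {1,2,4,5}; column 5 has {2,4,5} → 3.
Cell (r2,c4): row 2 has {1,2,3,4}; column 4 has {1,3,4} → 5.
Cell (r3,c1): row 3 has {3,4,5}; column 1 has {2,3,5} → 1.
Cell (r3,c4): row 3 has {1,3,4,5}; column 4 has {1,3,4,5} → 2.
Cell (r4,c1): row 4 has {1,2,5}; column 1 has {1,2,3,5} → 4.
Cell (r4,c2): row 4 has {1,2,4,5}; column 2 has {1,4,5} → 3.
Cell (r5,c2): row 5 has {3,5}; column 2 has {1,3,4,5} → 2.
Cell (r5,c3): row 5 has {2,3,5}; column 3 has {1,2,3,5} → 4.
Cell (r5,c5): row 5 has {2,3,4,5}; column 5 has {2,3,4,5} → 1.

2 1 5 4 3 / 3 4 1 5 2 / 1 5 3 2 4 / 4 3 2 1 5 / 5 2 4 3 1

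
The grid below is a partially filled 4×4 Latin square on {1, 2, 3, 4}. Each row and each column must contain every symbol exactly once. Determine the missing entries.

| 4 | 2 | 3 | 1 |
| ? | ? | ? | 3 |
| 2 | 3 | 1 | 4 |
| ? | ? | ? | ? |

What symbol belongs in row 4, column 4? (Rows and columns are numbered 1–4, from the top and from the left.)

(r2,c1) = 1
(r2,c2) = 4
(r2,c3) = 2
(r4,c1) = 3
(r4,c2) = 1
(r4,c3) = 4
(r4,c4) = 2

2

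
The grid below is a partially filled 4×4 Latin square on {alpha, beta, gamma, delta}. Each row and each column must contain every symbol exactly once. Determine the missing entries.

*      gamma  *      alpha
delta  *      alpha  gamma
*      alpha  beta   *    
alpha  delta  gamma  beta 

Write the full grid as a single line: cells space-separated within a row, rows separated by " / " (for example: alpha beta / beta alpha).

beta gamma delta alpha / delta beta alpha gamma / gamma alpha beta delta / alpha delta gamma beta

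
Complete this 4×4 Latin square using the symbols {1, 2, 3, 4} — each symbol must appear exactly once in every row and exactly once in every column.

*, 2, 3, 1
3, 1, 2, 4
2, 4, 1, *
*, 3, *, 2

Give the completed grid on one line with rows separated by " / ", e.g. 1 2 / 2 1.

4 2 3 1 / 3 1 2 4 / 2 4 1 3 / 1 3 4 2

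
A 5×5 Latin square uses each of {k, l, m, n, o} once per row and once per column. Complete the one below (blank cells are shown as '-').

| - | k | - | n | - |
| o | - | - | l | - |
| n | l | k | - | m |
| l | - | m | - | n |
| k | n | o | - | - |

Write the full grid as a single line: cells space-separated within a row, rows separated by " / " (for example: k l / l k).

row 1 has {k,n}; column 1 has {k,l,n,o} — only m is left for (r1,c1).
row 1 has {k,m,n}; column 3 has {k,m,o} — only l is left for (r1,c3).
row 1 has {k,l,m,n}; column 5 has {m,n} — only o is left for (r1,c5).
row 2 has {l,o}; column 2 has {k,l,n} — only m is left for (r2,c2).
row 2 has {l,m,o}; column 3 has {k,l,m,o} — only n is left for (r2,c3).
row 2 has {l,m,n,o}; column 5 has {m,n,o} — only k is left for (r2,c5).
row 3 has {k,l,m,n}; column 4 has {l,n} — only o is left for (r3,c4).
row 4 has {l,m,n}; column 2 has {k,l,m,n} — only o is left for (r4,c2).
row 4 has {l,m,n,o}; column 4 has {l,n,o} — only k is left for (r4,c4).
row 5 has {k,n,o}; column 4 has {k,l,n,o} — only m is left for (r5,c4).
row 5 has {k,m,n,o}; column 5 has {k,m,n,o} — only l is left for (r5,c5).

m k l n o / o m n l k / n l k o m / l o m k n / k n o m l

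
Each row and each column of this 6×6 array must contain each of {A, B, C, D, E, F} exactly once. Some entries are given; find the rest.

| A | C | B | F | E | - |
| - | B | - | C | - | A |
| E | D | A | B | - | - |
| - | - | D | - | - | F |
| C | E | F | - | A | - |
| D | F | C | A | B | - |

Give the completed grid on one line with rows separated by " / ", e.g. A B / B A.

A C B F E D / F B E C D A / E D A B F C / B A D E C F / C E F D A B / D F C A B E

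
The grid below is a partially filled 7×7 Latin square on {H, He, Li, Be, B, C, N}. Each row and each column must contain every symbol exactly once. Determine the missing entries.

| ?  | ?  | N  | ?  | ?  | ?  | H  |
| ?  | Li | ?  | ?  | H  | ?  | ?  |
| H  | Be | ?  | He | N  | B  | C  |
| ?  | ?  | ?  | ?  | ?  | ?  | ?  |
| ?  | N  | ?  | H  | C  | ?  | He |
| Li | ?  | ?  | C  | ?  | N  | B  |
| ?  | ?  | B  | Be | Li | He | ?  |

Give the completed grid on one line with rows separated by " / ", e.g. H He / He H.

He C N Li B Be H / N Li He B H C Be / H Be Li He N B C / Be B C N He H Li / B N Be H C Li He / Li He H C Be N B / C H B Be Li He N

At row 3, column 3: row 3 has {H,He,Be,B,C,N}; column 3 has {B,N}; that leaves Li.
At row 5, column 3: row 5 has {H,He,C,N}; column 3 has {Li,B,N}; that leaves Be.
At row 5, column 6: row 5 has {H,He,Be,C,N}; column 6 has {He,B,N}; that leaves Li.
At row 7, column 7: row 7 has {He,Li,Be,B}; column 7 has {H,He,B,C}; that leaves N.
At row 2, column 7: row 2 has {H,Li}; column 7 has {H,He,B,C,N}; that leaves Be.
At row 4, column 7: row 4 is empty so far; column 7 has {H,He,Be,B,C,N}; that leaves Li.
At row 5, column 1: row 5 has {H,He,Li,Be,C,N}; column 1 has {H,Li}; that leaves B.
At row 7, column 1: row 7 has {He,Li,Be,B,N}; column 1 has {H,Li,B}; that leaves C.
At row 7, column 2: row 7 has {He,Li,Be,B,C,N}; column 2 has {Li,Be,N}; that leaves H.
At row 2, column 6: row 2 has {H,Li,Be}; column 6 has {He,Li,B,N}; that leaves C.
At row 6, column 2: row 6 has {Li,B,C,N}; column 2 has {H,Li,Be,N}; that leaves He.
At row 6, column 3: row 6 has {He,Li,B,C,N}; column 3 has {Li,Be,B,N}; that leaves H.
At row 6, column 5: row 6 has {H,He,Li,B,C,N}; column 5 has {H,Li,C,N}; that leaves Be.
At row 1, column 6: row 1 has {H,N}; column 6 has {He,Li,B,C,N}; that leaves Be.
At row 2, column 3: row 2 has {H,Li,Be,C}; column 3 has {H,Li,Be,B,N}; that leaves He.
At row 4, column 3: row 4 has {Li}; column 3 has {H,He,Li,Be,B,N}; that leaves C.
At row 4, column 6: row 4 has {Li,C}; column 6 has {He,Li,Be,B,C,N}; that leaves H.
At row 1, column 1: row 1 has {H,Be,N}; column 1 has {H,Li,B,C}; that leaves He.
At row 1, column 5: row 1 has {H,He,Be,N}; column 5 has {H,Li,Be,C,N}; that leaves B.
At row 2, column 1: row 2 has {H,He,Li,Be,C}; column 1 has {H,He,Li,B,C}; that leaves N.
At row 2, column 4: row 2 has {H,He,Li,Be,C,N}; column 4 has {H,He,Be,C}; that leaves B.
At row 4, column 1: row 4 has {H,Li,C}; column 1 has {H,He,Li,B,C,N}; that leaves Be.
At row 4, column 2: row 4 has {H,Li,Be,C}; column 2 has {H,He,Li,Be,N}; that leaves B.
At row 4, column 4: row 4 has {H,Li,Be,B,C}; column 4 has {H,He,Be,B,C}; that leaves N.
At row 4, column 5: row 4 has {H,Li,Be,B,C,N}; column 5 has {H,Li,Be,B,C,N}; that leaves He.
At row 1, column 2: row 1 has {H,He,Be,B,N}; column 2 has {H,He,Li,Be,B,N}; that leaves C.
At row 1, column 4: row 1 has {H,He,Be,B,C,N}; column 4 has {H,He,Be,B,C,N}; that leaves Li.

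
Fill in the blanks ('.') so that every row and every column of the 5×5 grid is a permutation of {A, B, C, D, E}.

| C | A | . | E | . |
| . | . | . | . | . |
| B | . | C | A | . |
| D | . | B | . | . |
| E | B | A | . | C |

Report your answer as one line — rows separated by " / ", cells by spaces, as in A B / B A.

C A D E B / A C E B D / B D C A E / D E B C A / E B A D C

(r1,c3) = D
(r1,c5) = B
(r2,c1) = A
(r2,c3) = E
(r2,c5) = D
(r3,c5) = E
(r4,c4) = C
(r4,c5) = A
(r5,c4) = D
(r2,c2) = C
(r2,c4) = B
(r3,c2) = D
(r4,c2) = E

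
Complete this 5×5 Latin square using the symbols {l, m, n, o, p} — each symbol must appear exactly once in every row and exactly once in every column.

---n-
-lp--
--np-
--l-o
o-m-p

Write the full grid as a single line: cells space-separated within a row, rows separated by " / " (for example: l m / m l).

At row 1, column 3: row 1 has {n}; column 3 has {l,m,n,p}; that leaves o.
At row 4, column 4: row 4 has {l,o}; column 4 has {n,p}; that leaves m.
At row 5, column 2: row 5 has {m,o,p}; column 2 has {l}; that leaves n.
At row 5, column 4: row 5 has {m,n,o,p}; column 4 has {m,n,p}; that leaves l.
At row 2, column 4: row 2 has {l,p}; column 4 has {l,m,n,p}; that leaves o.
At row 4, column 2: row 4 has {l,m,o}; column 2 has {l,n}; that leaves p.
At row 1, column 2: row 1 has {n,o}; column 2 has {l,n,p}; that leaves m.
At row 1, column 5: row 1 has {m,n,o}; column 5 has {o,p}; that leaves l.
At row 3, column 2: row 3 has {n,p}; column 2 has {l,m,n,p}; that leaves o.
At row 3, column 5: row 3 has {n,o,p}; column 5 has {l,o,p}; that leaves m.
At row 4, column 1: row 4 has {l,m,o,p}; column 1 has {o}; that leaves n.
At row 1, column 1: row 1 has {l,m,n,o}; column 1 has {n,o}; that leaves p.
At row 2, column 1: row 2 has {l,o,p}; column 1 has {n,o,p}; that leaves m.
At row 2, column 5: row 2 has {l,m,o,p}; column 5 has {l,m,o,p}; that leaves n.
At row 3, column 1: row 3 has {m,n,o,p}; column 1 has {m,n,o,p}; that leaves l.

p m o n l / m l p o n / l o n p m / n p l m o / o n m l p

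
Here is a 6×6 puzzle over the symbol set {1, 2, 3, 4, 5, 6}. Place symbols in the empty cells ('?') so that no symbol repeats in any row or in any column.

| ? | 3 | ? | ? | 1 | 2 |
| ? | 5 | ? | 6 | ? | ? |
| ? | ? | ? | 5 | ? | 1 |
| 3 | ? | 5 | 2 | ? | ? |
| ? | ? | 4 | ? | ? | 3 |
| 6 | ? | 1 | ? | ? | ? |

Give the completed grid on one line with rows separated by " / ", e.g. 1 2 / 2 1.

(r1,c3): row 1 has {1,2,3}; column 3 has {1,4,5}, so it must be 6.
(r1,c4): row 1 has {1,2,3,6}; column 4 has {2,5,6}, so it must be 4.
(r2,c6): row 2 has {5,6}; column 6 has {1,2,3}, so it must be 4.
(r4,c6): row 4 has {2,3,5}; column 6 has {1,2,3,4}, so it must be 6.
(r5,c4): row 5 has {3,4}; column 4 has {2,4,5,6}, so it must be 1.
(r6,c4): row 6 has {1,6}; column 4 has {1,2,4,5,6}, so it must be 3.
(r6,c6): row 6 has {1,3,6}; column 6 has {1,2,3,4,6}, so it must be 5.
(r1,c1): row 1 has {1,2,3,4,6}; column 1 has {3,6}, so it must be 5.
(r4,c5): row 4 has {2,3,5,6}; column 5 has {1}, so it must be 4.
(r5,c1): row 5 has {1,3,4}; column 1 has {3,5,6}, so it must be 2.
(r5,c2): row 5 has {1,2,3,4}; column 2 has {3,5}, so it must be 6.
(r5,c5): row 5 has {1,2,3,4,6}; column 5 has {1,4}, so it must be 5.
(r6,c5): row 6 has {1,3,5,6}; column 5 has {1,4,5}, so it must be 2.
(r2,c1): row 2 has {4,5,6}; column 1 has {2,3,5,6}, so it must be 1.
(r2,c5): row 2 has {1,4,5,6}; column 5 has {1,2,4,5}, so it must be 3.
(r3,c1): row 3 has {1,5}; column 1 has {1,2,3,5,6}, so it must be 4.
(r3,c2): row 3 has {1,4,5}; column 2 has {3,5,6}, so it must be 2.
(r3,c3): row 3 has {1,2,4,5}; column 3 has {1,4,5,6}, so it must be 3.
(r3,c5): row 3 has {1,2,3,4,5}; column 5 has {1,2,3,4,5}, so it must be 6.
(r4,c2): row 4 has {2,3,4,5,6}; column 2 has {2,3,5,6}, so it must be 1.
(r6,c2): row 6 has {1,2,3,5,6}; column 2 has {1,2,3,5,6}, so it must be 4.
(r2,c3): row 2 has {1,3,4,5,6}; column 3 has {1,3,4,5,6}, so it must be 2.

5 3 6 4 1 2 / 1 5 2 6 3 4 / 4 2 3 5 6 1 / 3 1 5 2 4 6 / 2 6 4 1 5 3 / 6 4 1 3 2 5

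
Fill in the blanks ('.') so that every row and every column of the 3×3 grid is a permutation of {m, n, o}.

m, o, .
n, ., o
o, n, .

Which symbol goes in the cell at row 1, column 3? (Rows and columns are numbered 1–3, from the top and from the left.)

n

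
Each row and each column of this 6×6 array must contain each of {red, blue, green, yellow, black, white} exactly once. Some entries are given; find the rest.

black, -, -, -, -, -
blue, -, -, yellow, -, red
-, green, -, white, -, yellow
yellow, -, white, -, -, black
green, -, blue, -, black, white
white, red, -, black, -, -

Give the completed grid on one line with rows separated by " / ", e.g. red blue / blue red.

black white red blue yellow green / blue black green yellow white red / red green black white blue yellow / yellow blue white green red black / green yellow blue red black white / white red yellow black green blue

(r3,c1) = red
(r3,c3) = black
(r3,c5) = blue
(r4,c2) = blue
(r5,c2) = yellow
(r5,c4) = red
(r1,c2) = white
(r2,c2) = black
(r2,c3) = green
(r2,c5) = white
(r4,c4) = green
(r4,c5) = red
(r6,c3) = yellow
(r6,c5) = green
(r6,c6) = blue
(r1,c3) = red
(r1,c4) = blue
(r1,c5) = yellow
(r1,c6) = green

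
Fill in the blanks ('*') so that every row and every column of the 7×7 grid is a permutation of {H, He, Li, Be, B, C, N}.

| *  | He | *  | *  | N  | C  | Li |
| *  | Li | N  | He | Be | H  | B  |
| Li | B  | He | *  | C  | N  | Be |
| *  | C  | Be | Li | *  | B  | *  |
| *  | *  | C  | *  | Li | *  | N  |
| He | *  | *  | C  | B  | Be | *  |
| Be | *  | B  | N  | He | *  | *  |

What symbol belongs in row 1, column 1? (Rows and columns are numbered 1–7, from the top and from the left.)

B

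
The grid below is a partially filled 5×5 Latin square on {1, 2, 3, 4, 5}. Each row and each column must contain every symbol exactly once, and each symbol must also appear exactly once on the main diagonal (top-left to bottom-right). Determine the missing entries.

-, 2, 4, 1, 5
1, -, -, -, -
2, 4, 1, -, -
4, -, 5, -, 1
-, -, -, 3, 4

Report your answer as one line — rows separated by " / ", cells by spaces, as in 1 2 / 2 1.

3 2 4 1 5 / 1 5 3 4 2 / 2 4 1 5 3 / 4 3 5 2 1 / 5 1 2 3 4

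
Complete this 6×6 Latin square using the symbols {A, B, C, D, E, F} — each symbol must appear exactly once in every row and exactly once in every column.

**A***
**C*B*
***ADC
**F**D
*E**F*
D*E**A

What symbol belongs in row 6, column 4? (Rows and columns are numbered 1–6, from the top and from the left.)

F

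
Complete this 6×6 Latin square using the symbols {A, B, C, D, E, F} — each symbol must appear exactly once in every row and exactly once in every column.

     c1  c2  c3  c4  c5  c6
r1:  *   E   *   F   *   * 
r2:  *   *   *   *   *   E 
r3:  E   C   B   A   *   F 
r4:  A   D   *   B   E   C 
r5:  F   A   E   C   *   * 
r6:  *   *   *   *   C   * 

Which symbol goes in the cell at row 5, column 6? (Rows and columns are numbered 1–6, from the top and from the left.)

D

(r2,c4) = D
(r3,c5) = D
(r4,c3) = F
(r5,c5) = B
(r5,c6) = D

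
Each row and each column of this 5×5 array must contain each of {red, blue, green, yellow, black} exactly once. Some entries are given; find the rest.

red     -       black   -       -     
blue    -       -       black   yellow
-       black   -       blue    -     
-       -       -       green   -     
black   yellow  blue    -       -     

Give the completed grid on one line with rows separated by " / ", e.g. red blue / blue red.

red green black yellow blue / blue red green black yellow / green black yellow blue red / yellow blue red green black / black yellow blue red green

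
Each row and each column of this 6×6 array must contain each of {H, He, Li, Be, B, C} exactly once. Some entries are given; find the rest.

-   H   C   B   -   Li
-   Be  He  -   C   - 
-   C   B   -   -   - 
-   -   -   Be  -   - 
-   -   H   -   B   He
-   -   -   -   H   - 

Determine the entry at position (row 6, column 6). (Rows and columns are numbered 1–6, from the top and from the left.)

C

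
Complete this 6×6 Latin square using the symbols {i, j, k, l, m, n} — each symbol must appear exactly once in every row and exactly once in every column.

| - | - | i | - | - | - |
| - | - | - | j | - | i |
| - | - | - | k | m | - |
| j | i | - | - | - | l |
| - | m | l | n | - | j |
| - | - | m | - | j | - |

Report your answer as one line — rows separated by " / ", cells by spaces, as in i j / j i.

(r3,c6) = n
(r4,c4) = m
(r6,c6) = k
(r1,c4) = l
(r1,c6) = m
(r3,c3) = j
(r6,c4) = i
(r3,c2) = l
(r6,c2) = n
(r2,c2) = k
(r2,c3) = n
(r2,c5) = l
(r3,c1) = i
(r4,c3) = k
(r4,c5) = n
(r5,c1) = k
(r5,c5) = i
(r6,c1) = l
(r1,c1) = n
(r1,c2) = j
(r1,c5) = k
(r2,c1) = m

n j i l k m / m k n j l i / i l j k m n / j i k m n l / k m l n i j / l n m i j k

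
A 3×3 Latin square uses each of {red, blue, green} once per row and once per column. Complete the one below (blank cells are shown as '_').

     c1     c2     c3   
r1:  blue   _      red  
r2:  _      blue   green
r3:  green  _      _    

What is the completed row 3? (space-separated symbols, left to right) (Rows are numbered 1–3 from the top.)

green red blue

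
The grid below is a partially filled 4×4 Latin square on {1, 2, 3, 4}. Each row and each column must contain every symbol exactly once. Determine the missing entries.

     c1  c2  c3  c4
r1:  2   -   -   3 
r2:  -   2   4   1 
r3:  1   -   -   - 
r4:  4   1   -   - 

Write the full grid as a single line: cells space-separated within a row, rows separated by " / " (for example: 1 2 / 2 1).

2 4 1 3 / 3 2 4 1 / 1 3 2 4 / 4 1 3 2

At row 1, column 2: row 1 has {2,3}; column 2 has {1,2}; that leaves 4.
At row 1, column 3: row 1 has {2,3,4}; column 3 has {4}; that leaves 1.
At row 2, column 1: row 2 has {1,2,4}; column 1 has {1,2,4}; that leaves 3.
At row 3, column 2: row 3 has {1}; column 2 has {1,2,4}; that leaves 3.
At row 3, column 3: row 3 has {1,3}; column 3 has {1,4}; that leaves 2.
At row 3, column 4: row 3 has {1,2,3}; column 4 has {1,3}; that leaves 4.
At row 4, column 3: row 4 has {1,4}; column 3 has {1,2,4}; that leaves 3.
At row 4, column 4: row 4 has {1,3,4}; column 4 has {1,3,4}; that leaves 2.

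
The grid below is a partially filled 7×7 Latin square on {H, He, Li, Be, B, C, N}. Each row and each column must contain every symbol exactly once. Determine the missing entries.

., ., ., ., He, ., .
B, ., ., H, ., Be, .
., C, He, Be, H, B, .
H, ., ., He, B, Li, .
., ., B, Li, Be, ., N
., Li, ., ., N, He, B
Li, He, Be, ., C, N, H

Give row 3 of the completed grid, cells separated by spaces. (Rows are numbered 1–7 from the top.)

N C He Be H B Li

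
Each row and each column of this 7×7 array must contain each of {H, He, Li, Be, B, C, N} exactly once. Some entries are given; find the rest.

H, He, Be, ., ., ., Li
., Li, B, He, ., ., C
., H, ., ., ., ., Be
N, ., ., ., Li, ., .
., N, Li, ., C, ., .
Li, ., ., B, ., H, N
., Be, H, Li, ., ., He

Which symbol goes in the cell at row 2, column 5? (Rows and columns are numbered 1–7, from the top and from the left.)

H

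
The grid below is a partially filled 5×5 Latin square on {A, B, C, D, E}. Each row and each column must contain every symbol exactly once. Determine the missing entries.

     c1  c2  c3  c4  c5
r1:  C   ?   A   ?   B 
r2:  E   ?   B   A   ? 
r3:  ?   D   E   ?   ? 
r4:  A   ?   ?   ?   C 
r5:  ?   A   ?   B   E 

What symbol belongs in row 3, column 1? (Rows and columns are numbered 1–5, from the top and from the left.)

B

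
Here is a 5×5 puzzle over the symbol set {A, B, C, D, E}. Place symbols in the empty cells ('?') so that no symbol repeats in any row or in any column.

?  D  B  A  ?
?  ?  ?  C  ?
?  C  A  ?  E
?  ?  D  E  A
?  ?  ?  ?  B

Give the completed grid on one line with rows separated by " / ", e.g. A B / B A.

E D B A C / B A E C D / D C A B E / C B D E A / A E C D B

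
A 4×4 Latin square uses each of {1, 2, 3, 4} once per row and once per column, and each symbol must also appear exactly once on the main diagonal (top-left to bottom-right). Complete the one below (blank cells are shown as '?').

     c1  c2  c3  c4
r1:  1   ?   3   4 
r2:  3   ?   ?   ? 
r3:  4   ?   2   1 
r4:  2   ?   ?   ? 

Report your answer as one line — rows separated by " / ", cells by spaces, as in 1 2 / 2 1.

1 2 3 4 / 3 4 1 2 / 4 3 2 1 / 2 1 4 3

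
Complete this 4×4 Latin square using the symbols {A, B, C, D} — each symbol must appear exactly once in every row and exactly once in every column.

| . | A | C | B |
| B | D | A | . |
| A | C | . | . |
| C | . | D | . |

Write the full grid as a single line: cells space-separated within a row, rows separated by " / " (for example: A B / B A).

row 1 has {A,B,C}; column 1 has {A,B,C} — only D is left for (r1,c1).
row 2 has {A,B,D}; column 4 has {B} — only C is left for (r2,c4).
row 3 has {A,C}; column 3 has {A,C,D} — only B is left for (r3,c3).
row 3 has {A,B,C}; column 4 has {B,C} — only D is left for (r3,c4).
row 4 has {C,D}; column 2 has {A,C,D} — only B is left for (r4,c2).
row 4 has {B,C,D}; column 4 has {B,C,D} — only A is left for (r4,c4).

D A C B / B D A C / A C B D / C B D A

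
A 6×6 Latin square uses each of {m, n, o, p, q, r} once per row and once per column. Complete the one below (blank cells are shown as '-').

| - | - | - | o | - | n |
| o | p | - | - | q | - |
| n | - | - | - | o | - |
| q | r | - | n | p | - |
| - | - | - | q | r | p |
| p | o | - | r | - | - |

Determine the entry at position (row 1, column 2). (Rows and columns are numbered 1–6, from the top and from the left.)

q

row 1 has {n,o}; column 5 has {o,p,q,r} — only m is left for (r1,c5).
row 2 has {o,p,q}; column 4 has {n,o,q,r} — only m is left for (r2,c4).
row 2 has {m,o,p,q}; column 6 has {n,p} — only r is left for (r2,c6).
row 3 has {n,o}; column 4 has {m,n,o,q,r} — only p is left for (r3,c4).
row 5 has {p,q,r}; column 1 has {n,o,p,q} — only m is left for (r5,c1).
row 5 has {m,p,q,r}; column 2 has {o,p,r} — only n is left for (r5,c2).
row 5 has {m,n,p,q,r}; column 3 is empty so far — only o is left for (r5,c3).
row 6 has {o,p,r}; column 5 has {m,o,p,q,r} — only n is left for (r6,c5).
row 1 has {m,n,o}; column 1 has {m,n,o,p,q} — only r is left for (r1,c1).
row 1 has {m,n,o,r}; column 2 has {n,o,p,r} — only q is left for (r1,c2).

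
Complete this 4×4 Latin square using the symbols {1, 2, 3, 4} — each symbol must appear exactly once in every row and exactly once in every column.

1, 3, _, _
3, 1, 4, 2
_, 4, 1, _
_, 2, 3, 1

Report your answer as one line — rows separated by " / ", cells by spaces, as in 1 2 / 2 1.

1 3 2 4 / 3 1 4 2 / 2 4 1 3 / 4 2 3 1

(r1,c3) = 2
(r1,c4) = 4
(r3,c1) = 2
(r3,c4) = 3
(r4,c1) = 4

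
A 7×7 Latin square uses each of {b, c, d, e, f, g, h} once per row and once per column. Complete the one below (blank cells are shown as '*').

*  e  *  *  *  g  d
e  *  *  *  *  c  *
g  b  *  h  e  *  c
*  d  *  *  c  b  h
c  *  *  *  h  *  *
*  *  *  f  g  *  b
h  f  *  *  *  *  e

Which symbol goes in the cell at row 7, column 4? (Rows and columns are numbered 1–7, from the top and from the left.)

Cell (r4,c1): row 4 has {b,c,d,h}; column 1 has {c,e,g,h} → f.
Cell (r5,c2): row 5 has {c,h}; column 2 has {b,d,e,f} → g.
Cell (r5,c7): row 5 has {c,g,h}; column 7 has {b,c,d,e,h} → f.
Cell (r6,c1): row 6 has {b,f,g}; column 1 has {c,e,f,g,h} → d.
Cell (r7,c6): row 7 has {e,f,h}; column 6 has {b,c,g} → d.
Cell (r1,c1): row 1 has {d,e,g}; column 1 has {c,d,e,f,g,h} → b.
Cell (r1,c4): row 1 has {b,d,e,g}; column 4 has {f,h} → c.
Cell (r1,c5): row 1 has {b,c,d,e,g}; column 5 has {c,e,g,h} → f.
Cell (r2,c2): row 2 has {c,e}; column 2 has {b,d,e,f,g} → h.
Cell (r2,c7): row 2 has {c,e,h}; column 7 has {b,c,d,e,f,h} → g.
Cell (r3,c6): row 3 has {b,c,e,g,h}; column 6 has {b,c,d,g} → f.
Cell (r5,c6): row 5 has {c,f,g,h}; column 6 has {b,c,d,f,g} → e.
Cell (r6,c2): row 6 has {b,d,f,g}; column 2 has {b,d,e,f,g,h} → c.
Cell (r6,c6): row 6 has {b,c,d,f,g}; column 6 has {b,c,d,e,f,g} → h.
Cell (r7,c5): row 7 has {d,e,f,h}; column 5 has {c,e,f,g,h} → b.
Cell (r1,c3): row 1 has {b,c,d,e,f,g}; column 3 is empty so far → h.
Cell (r2,c5): row 2 has {c,e,g,h}; column 5 has {b,c,e,f,g,h} → d.
Cell (r3,c3): row 3 has {b,c,e,f,g,h}; column 3 has {h} → d.
Cell (r5,c3): row 5 has {c,e,f,g,h}; column 3 has {d,h} → b.
Cell (r5,c4): row 5 has {b,c,e,f,g,h}; column 4 has {c,f,h} → d.
Cell (r6,c3): row 6 has {b,c,d,f,g,h}; column 3 has {b,d,h} → e.
Cell (r7,c4): row 7 has {b,d,e,f,h}; column 4 has {c,d,f,h} → g.

g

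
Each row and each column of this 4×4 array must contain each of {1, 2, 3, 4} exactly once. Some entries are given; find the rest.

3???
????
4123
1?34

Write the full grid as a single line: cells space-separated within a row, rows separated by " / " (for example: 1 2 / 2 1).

3 4 1 2 / 2 3 4 1 / 4 1 2 3 / 1 2 3 4

Cell (r2,c1): row 2 is empty so far; column 1 has {1,3,4} → 2.
Cell (r2,c4): row 2 has {2}; column 4 has {3,4} → 1.
Cell (r4,c2): row 4 has {1,3,4}; column 2 has {1} → 2.
Cell (r1,c2): row 1 has {3}; column 2 has {1,2} → 4.
Cell (r1,c3): row 1 has {3,4}; column 3 has {2,3} → 1.
Cell (r1,c4): row 1 has {1,3,4}; column 4 has {1,3,4} → 2.
Cell (r2,c2): row 2 has {1,2}; column 2 has {1,2,4} → 3.
Cell (r2,c3): row 2 has {1,2,3}; column 3 has {1,2,3} → 4.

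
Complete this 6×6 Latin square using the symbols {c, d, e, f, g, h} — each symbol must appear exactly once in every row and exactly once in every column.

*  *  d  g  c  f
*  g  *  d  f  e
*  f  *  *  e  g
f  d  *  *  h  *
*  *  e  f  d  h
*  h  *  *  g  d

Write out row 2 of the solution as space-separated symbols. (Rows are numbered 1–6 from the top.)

(r1,c2) = e
(r4,c6) = c
(r5,c2) = c
(r1,c1) = h
(r2,c1) = c
(r2,c3) = h

c g h d f e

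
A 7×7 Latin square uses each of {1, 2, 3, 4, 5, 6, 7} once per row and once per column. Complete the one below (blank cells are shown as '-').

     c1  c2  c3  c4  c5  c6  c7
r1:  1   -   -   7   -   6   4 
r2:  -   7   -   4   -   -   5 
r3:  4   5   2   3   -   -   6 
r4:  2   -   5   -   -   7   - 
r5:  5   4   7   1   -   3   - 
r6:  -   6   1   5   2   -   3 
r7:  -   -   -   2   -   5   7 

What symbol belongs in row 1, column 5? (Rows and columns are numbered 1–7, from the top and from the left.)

(r1,c3) = 3
(r1,c5) = 5

5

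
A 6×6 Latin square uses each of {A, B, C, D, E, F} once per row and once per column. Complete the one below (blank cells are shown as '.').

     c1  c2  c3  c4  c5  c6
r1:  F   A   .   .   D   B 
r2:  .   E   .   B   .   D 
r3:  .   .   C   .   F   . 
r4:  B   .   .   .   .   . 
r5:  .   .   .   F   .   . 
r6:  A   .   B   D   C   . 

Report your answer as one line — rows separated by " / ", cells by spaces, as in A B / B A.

F A E C D B / C E F B A D / D B C E F A / B C D A E F / E D A F B C / A F B D C E

row 1 has {A,B,D,F}; column 3 has {B,C} — only E is left for (r1,c3).
row 1 has {A,B,D,E,F}; column 4 has {B,D,F} — only C is left for (r1,c4).
row 2 has {B,D,E}; column 1 has {A,B,F} — only C is left for (r2,c1).
row 2 has {B,C,D,E}; column 5 has {C,D,F} — only A is left for (r2,c5).
row 4 has {B}; column 5 has {A,C,D,F} — only E is left for (r4,c5).
row 5 has {F}; column 5 has {A,C,D,E,F} — only B is left for (r5,c5).
row 6 has {A,B,C,D}; column 2 has {A,E} — only F is left for (r6,c2).
row 6 has {A,B,C,D,F}; column 6 has {B,D} — only E is left for (r6,c6).
row 2 has {A,B,C,D,E}; column 3 has {B,C,E} — only F is left for (r2,c3).
row 3 has {C,F}; column 6 has {B,D,E} — only A is left for (r3,c6).
row 4 has {B,E}; column 4 has {B,C,D,F} — only A is left for (r4,c4).
row 5 has {B,F}; column 6 has {A,B,D,E} — only C is left for (r5,c6).
row 3 has {A,C,F}; column 4 has {A,B,C,D,F} — only E is left for (r3,c4).
row 4 has {A,B,E}; column 3 has {B,C,E,F} — only D is left for (r4,c3).
row 4 has {A,B,D,E}; column 6 has {A,B,C,D,E} — only F is left for (r4,c6).
row 5 has {B,C,F}; column 2 has {A,E,F} — only D is left for (r5,c2).
row 5 has {B,C,D,F}; column 3 has {B,C,D,E,F} — only A is left for (r5,c3).
row 3 has {A,C,E,F}; column 1 has {A,B,C,F} — only D is left for (r3,c1).
row 3 has {A,C,D,E,F}; column 2 has {A,D,E,F} — only B is left for (r3,c2).
row 4 has {A,B,D,E,F}; column 2 has {A,B,D,E,F} — only C is left for (r4,c2).
row 5 has {A,B,C,D,F}; column 1 has {A,B,C,D,F} — only E is left for (r5,c1).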